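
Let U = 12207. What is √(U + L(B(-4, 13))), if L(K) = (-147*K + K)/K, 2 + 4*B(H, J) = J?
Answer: √12061 ≈ 109.82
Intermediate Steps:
B(H, J) = -½ + J/4
L(K) = -146 (L(K) = (-146*K)/K = -146)
√(U + L(B(-4, 13))) = √(12207 - 146) = √12061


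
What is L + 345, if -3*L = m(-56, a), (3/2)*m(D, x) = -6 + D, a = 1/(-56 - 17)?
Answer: 3229/9 ≈ 358.78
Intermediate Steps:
a = -1/73 (a = 1/(-73) = -1/73 ≈ -0.013699)
m(D, x) = -4 + 2*D/3 (m(D, x) = 2*(-6 + D)/3 = -4 + 2*D/3)
L = 124/9 (L = -(-4 + (2/3)*(-56))/3 = -(-4 - 112/3)/3 = -1/3*(-124/3) = 124/9 ≈ 13.778)
L + 345 = 124/9 + 345 = 3229/9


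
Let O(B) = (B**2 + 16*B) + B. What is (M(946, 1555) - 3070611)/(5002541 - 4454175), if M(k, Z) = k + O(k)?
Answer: -308381/78338 ≈ -3.9365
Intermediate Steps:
O(B) = B**2 + 17*B
M(k, Z) = k + k*(17 + k)
(M(946, 1555) - 3070611)/(5002541 - 4454175) = (946*(18 + 946) - 3070611)/(5002541 - 4454175) = (946*964 - 3070611)/548366 = (911944 - 3070611)*(1/548366) = -2158667*1/548366 = -308381/78338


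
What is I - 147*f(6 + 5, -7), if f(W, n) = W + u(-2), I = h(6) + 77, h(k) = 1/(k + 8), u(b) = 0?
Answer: -21559/14 ≈ -1539.9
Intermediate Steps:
h(k) = 1/(8 + k)
I = 1079/14 (I = 1/(8 + 6) + 77 = 1/14 + 77 = 1079/14 ≈ 77.071)
f(W, n) = W (f(W, n) = W + 0 = W)
I - 147*f(6 + 5, -7) = 1079/14 - 147*(6 + 5) = 1079/14 - 147*11 = 1079/14 - 1617 = -21559/14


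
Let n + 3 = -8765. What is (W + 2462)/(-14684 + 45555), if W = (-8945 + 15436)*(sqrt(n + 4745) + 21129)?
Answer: 137150801/30871 + 19473*I*sqrt(447)/30871 ≈ 4442.7 + 13.336*I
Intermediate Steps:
n = -8768 (n = -3 - 8765 = -8768)
W = 137148339 + 19473*I*sqrt(447) (W = (-8945 + 15436)*(sqrt(-8768 + 4745) + 21129) = 6491*(sqrt(-4023) + 21129) = 6491*(3*I*sqrt(447) + 21129) = 6491*(21129 + 3*I*sqrt(447)) = 137148339 + 19473*I*sqrt(447) ≈ 1.3715e+8 + 4.1171e+5*I)
(W + 2462)/(-14684 + 45555) = ((137148339 + 19473*I*sqrt(447)) + 2462)/(-14684 + 45555) = (137150801 + 19473*I*sqrt(447))/30871 = (137150801 + 19473*I*sqrt(447))*(1/30871) = 137150801/30871 + 19473*I*sqrt(447)/30871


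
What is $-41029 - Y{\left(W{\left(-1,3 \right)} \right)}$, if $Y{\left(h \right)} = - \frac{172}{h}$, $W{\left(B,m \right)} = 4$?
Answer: $-40986$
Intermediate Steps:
$-41029 - Y{\left(W{\left(-1,3 \right)} \right)} = -41029 - - \frac{172}{4} = -41029 - \left(-172\right) \frac{1}{4} = -41029 - -43 = -41029 + 43 = -40986$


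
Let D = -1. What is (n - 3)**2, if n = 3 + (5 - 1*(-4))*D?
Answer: 81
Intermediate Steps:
n = -6 (n = 3 + (5 - 1*(-4))*(-1) = 3 + (5 + 4)*(-1) = 3 + 9*(-1) = 3 - 9 = -6)
(n - 3)**2 = (-6 - 3)**2 = (-9)**2 = 81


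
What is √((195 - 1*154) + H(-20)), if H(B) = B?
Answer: √21 ≈ 4.5826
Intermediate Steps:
√((195 - 1*154) + H(-20)) = √((195 - 1*154) - 20) = √((195 - 154) - 20) = √(41 - 20) = √21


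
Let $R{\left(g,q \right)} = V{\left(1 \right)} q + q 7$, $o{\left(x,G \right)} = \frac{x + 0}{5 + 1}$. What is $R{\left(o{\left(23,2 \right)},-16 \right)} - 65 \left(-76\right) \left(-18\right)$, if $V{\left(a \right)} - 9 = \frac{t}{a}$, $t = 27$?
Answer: $-89608$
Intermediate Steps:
$V{\left(a \right)} = 9 + \frac{27}{a}$
$o{\left(x,G \right)} = \frac{x}{6}$
$R{\left(g,q \right)} = 43 q$ ($R{\left(g,q \right)} = \left(9 + \frac{27}{1}\right) q + q 7 = \left(9 + 27 \cdot 1\right) q + 7 q = \left(9 + 27\right) q + 7 q = 36 q + 7 q = 43 q$)
$R{\left(o{\left(23,2 \right)},-16 \right)} - 65 \left(-76\right) \left(-18\right) = 43 \left(-16\right) - 65 \left(-76\right) \left(-18\right) = -688 - \left(-4940\right) \left(-18\right) = -688 - 88920 = -89608$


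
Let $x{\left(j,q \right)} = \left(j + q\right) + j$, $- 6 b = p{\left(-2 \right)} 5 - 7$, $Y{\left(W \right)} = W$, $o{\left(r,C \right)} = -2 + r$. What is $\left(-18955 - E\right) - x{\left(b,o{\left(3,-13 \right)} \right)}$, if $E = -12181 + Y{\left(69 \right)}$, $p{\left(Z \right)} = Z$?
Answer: $- \frac{20549}{3} \approx -6849.7$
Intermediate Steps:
$b = \frac{17}{6}$ ($b = - \frac{\left(-2\right) 5 - 7}{6} = - \frac{-10 - 7}{6} = \left(- \frac{1}{6}\right) \left(-17\right) = \frac{17}{6} \approx 2.8333$)
$x{\left(j,q \right)} = q + 2 j$
$E = -12112$ ($E = -12181 + 69 = -12112$)
$\left(-18955 - E\right) - x{\left(b,o{\left(3,-13 \right)} \right)} = \left(-18955 - -12112\right) - \left(\left(-2 + 3\right) + 2 \cdot \frac{17}{6}\right) = \left(-18955 + 12112\right) - \left(1 + \frac{17}{3}\right) = -6843 - \frac{20}{3} = - \frac{20549}{3}$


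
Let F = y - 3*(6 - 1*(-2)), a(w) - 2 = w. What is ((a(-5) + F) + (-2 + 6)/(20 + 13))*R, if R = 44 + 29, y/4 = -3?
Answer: -93659/33 ≈ -2838.2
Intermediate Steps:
y = -12 (y = 4*(-3) = -12)
a(w) = 2 + w
F = -36 (F = -12 - 3*(6 - 1*(-2)) = -12 - 3*(6 + 2) = -12 - 3*8 = -12 - 24 = -36)
R = 73
((a(-5) + F) + (-2 + 6)/(20 + 13))*R = (((2 - 5) - 36) + (-2 + 6)/(20 + 13))*73 = ((-3 - 36) + 4/33)*73 = (-39 + 4*(1/33))*73 = (-39 + 4/33)*73 = -1283/33*73 = -93659/33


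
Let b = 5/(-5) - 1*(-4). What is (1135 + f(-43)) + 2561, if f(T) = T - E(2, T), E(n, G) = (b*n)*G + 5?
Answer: 3906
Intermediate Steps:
b = 3 (b = 5*(-⅕) + 4 = -1 + 4 = 3)
E(n, G) = 5 + 3*G*n (E(n, G) = (3*n)*G + 5 = 3*G*n + 5 = 5 + 3*G*n)
f(T) = -5 - 5*T (f(T) = T - (5 + 3*T*2) = T - (5 + 6*T) = T + (-5 - 6*T) = -5 - 5*T)
(1135 + f(-43)) + 2561 = (1135 + (-5 - 5*(-43))) + 2561 = (1135 + (-5 + 215)) + 2561 = (1135 + 210) + 2561 = 1345 + 2561 = 3906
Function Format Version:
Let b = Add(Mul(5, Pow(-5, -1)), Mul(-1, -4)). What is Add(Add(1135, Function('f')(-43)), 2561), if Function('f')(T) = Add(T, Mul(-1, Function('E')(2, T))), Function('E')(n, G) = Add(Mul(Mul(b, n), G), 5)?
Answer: 3906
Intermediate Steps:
b = 3 (b = Add(Mul(5, Rational(-1, 5)), 4) = Add(-1, 4) = 3)
Function('E')(n, G) = Add(5, Mul(3, G, n)) (Function('E')(n, G) = Add(Mul(Mul(3, n), G), 5) = Add(Mul(3, G, n), 5) = Add(5, Mul(3, G, n)))
Function('f')(T) = Add(-5, Mul(-5, T)) (Function('f')(T) = Add(T, Mul(-1, Add(5, Mul(3, T, 2)))) = Add(T, Mul(-1, Add(5, Mul(6, T)))) = Add(T, Add(-5, Mul(-6, T))) = Add(-5, Mul(-5, T)))
Add(Add(1135, Function('f')(-43)), 2561) = Add(Add(1135, Add(-5, Mul(-5, -43))), 2561) = Add(Add(1135, Add(-5, 215)), 2561) = Add(Add(1135, 210), 2561) = Add(1345, 2561) = 3906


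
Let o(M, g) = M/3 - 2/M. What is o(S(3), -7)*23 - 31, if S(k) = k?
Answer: -70/3 ≈ -23.333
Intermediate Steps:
o(M, g) = -2/M + M/3 (o(M, g) = M*(⅓) - 2/M = M/3 - 2/M = -2/M + M/3)
o(S(3), -7)*23 - 31 = (-2/3 + (⅓)*3)*23 - 31 = (-2*⅓ + 1)*23 - 31 = (-⅔ + 1)*23 - 31 = (⅓)*23 - 31 = 23/3 - 31 = -70/3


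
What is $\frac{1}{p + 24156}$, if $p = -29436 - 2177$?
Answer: $- \frac{1}{7457} \approx -0.0001341$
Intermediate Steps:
$p = -31613$
$\frac{1}{p + 24156} = \frac{1}{-31613 + 24156} = \frac{1}{-7457} = - \frac{1}{7457}$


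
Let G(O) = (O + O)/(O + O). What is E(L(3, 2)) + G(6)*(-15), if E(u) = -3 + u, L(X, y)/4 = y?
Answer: -10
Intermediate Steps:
L(X, y) = 4*y
G(O) = 1 (G(O) = (2*O)/((2*O)) = (2*O)*(1/(2*O)) = 1)
E(L(3, 2)) + G(6)*(-15) = (-3 + 4*2) + 1*(-15) = (-3 + 8) - 15 = 5 - 15 = -10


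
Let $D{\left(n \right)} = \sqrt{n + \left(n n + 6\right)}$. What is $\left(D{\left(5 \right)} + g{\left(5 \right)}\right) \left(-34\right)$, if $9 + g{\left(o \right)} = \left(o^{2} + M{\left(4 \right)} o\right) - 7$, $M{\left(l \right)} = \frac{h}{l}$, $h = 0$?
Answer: $-510$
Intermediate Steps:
$M{\left(l \right)} = 0$ ($M{\left(l \right)} = \frac{0}{l} = 0$)
$g{\left(o \right)} = -16 + o^{2}$ ($g{\left(o \right)} = -9 + \left(\left(o^{2} + 0 o\right) - 7\right) = -9 + \left(\left(o^{2} + 0\right) - 7\right) = -9 + \left(o^{2} - 7\right) = -9 + \left(-7 + o^{2}\right) = -16 + o^{2}$)
$D{\left(n \right)} = \sqrt{6 + n + n^{2}}$ ($D{\left(n \right)} = \sqrt{n + \left(n^{2} + 6\right)} = \sqrt{n + \left(6 + n^{2}\right)} = \sqrt{6 + n + n^{2}}$)
$\left(D{\left(5 \right)} + g{\left(5 \right)}\right) \left(-34\right) = \left(\sqrt{6 + 5 + 5^{2}} - \left(16 - 5^{2}\right)\right) \left(-34\right) = \left(\sqrt{6 + 5 + 25} + \left(-16 + 25\right)\right) \left(-34\right) = \left(\sqrt{36} + 9\right) \left(-34\right) = \left(6 + 9\right) \left(-34\right) = 15 \left(-34\right) = -510$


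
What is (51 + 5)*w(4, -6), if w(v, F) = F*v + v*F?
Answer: -2688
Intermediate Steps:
w(v, F) = 2*F*v (w(v, F) = F*v + F*v = 2*F*v)
(51 + 5)*w(4, -6) = (51 + 5)*(2*(-6)*4) = 56*(-48) = -2688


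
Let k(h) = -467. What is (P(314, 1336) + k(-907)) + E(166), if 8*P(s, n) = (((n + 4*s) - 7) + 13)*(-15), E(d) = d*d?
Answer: 88871/4 ≈ 22218.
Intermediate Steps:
E(d) = d**2
P(s, n) = -45/4 - 15*s/2 - 15*n/8 (P(s, n) = ((((n + 4*s) - 7) + 13)*(-15))/8 = (((-7 + n + 4*s) + 13)*(-15))/8 = ((6 + n + 4*s)*(-15))/8 = (-90 - 60*s - 15*n)/8 = -45/4 - 15*s/2 - 15*n/8)
(P(314, 1336) + k(-907)) + E(166) = ((-45/4 - 15/2*314 - 15/8*1336) - 467) + 166**2 = ((-45/4 - 2355 - 2505) - 467) + 27556 = (-19485/4 - 467) + 27556 = -21353/4 + 27556 = 88871/4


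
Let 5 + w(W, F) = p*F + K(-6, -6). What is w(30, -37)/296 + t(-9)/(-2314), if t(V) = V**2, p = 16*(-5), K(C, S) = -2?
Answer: 3404633/342472 ≈ 9.9413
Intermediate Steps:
p = -80
w(W, F) = -7 - 80*F (w(W, F) = -5 + (-80*F - 2) = -5 + (-2 - 80*F) = -7 - 80*F)
w(30, -37)/296 + t(-9)/(-2314) = (-7 - 80*(-37))/296 + (-9)**2/(-2314) = (-7 + 2960)*(1/296) + 81*(-1/2314) = 2953*(1/296) - 81/2314 = 2953/296 - 81/2314 = 3404633/342472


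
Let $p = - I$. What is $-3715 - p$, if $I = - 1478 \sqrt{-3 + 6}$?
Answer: $-3715 - 1478 \sqrt{3} \approx -6275.0$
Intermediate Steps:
$I = - 1478 \sqrt{3} \approx -2560.0$
$p = 1478 \sqrt{3}$ ($p = - \left(-1478\right) \sqrt{3} = 1478 \sqrt{3} \approx 2560.0$)
$-3715 - p = -3715 - 1478 \sqrt{3}$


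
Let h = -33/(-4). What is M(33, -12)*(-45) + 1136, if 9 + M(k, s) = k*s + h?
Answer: 75959/4 ≈ 18990.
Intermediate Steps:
h = 33/4 (h = -33*(-¼) = 33/4 ≈ 8.2500)
M(k, s) = -¾ + k*s (M(k, s) = -9 + (k*s + 33/4) = -9 + (33/4 + k*s) = -¾ + k*s)
M(33, -12)*(-45) + 1136 = (-¾ + 33*(-12))*(-45) + 1136 = (-¾ - 396)*(-45) + 1136 = -1587/4*(-45) + 1136 = 71415/4 + 1136 = 75959/4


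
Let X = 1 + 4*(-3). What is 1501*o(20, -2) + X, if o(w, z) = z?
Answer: -3013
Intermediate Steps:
X = -11 (X = 1 - 12 = -11)
1501*o(20, -2) + X = 1501*(-2) - 11 = -3002 - 11 = -3013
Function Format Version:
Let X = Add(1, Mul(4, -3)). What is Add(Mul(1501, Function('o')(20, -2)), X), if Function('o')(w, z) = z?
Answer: -3013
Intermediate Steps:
X = -11 (X = Add(1, -12) = -11)
Add(Mul(1501, Function('o')(20, -2)), X) = Add(Mul(1501, -2), -11) = Add(-3002, -11) = -3013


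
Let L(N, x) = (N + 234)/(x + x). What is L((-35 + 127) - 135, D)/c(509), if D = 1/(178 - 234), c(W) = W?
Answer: -5348/509 ≈ -10.507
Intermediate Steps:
D = -1/56 (D = 1/(-56) = -1/56 ≈ -0.017857)
L(N, x) = (234 + N)/(2*x) (L(N, x) = (234 + N)/((2*x)) = (234 + N)*(1/(2*x)) = (234 + N)/(2*x))
L((-35 + 127) - 135, D)/c(509) = ((234 + ((-35 + 127) - 135))/(2*(-1/56)))/509 = ((½)*(-56)*(234 + (92 - 135)))*(1/509) = ((½)*(-56)*(234 - 43))*(1/509) = ((½)*(-56)*191)*(1/509) = -5348*1/509 = -5348/509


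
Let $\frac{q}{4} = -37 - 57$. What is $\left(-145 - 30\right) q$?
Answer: $65800$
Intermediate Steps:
$q = -376$ ($q = 4 \left(-37 - 57\right) = 4 \left(-94\right) = -376$)
$\left(-145 - 30\right) q = \left(-145 - 30\right) \left(-376\right) = \left(-175\right) \left(-376\right) = 65800$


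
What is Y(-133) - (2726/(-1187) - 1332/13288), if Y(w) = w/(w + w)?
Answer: 5711325/1971607 ≈ 2.8968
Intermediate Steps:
Y(w) = ½ (Y(w) = w/((2*w)) = w*(1/(2*w)) = ½)
Y(-133) - (2726/(-1187) - 1332/13288) = ½ - (2726/(-1187) - 1332/13288) = ½ - (2726*(-1/1187) - 1332*1/13288) = ½ - (-2726/1187 - 333/3322) = ½ - 1*(-9451043/3943214) = ½ + 9451043/3943214 = 5711325/1971607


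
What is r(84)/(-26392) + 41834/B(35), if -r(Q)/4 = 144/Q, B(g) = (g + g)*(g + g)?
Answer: 69007283/8082550 ≈ 8.5378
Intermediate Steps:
B(g) = 4*g² (B(g) = (2*g)*(2*g) = 4*g²)
r(Q) = -576/Q
r(84)/(-26392) + 41834/B(35) = -576/84/(-26392) + 41834/((4*35²)) = -576*1/84*(-1/26392) + 41834/((4*1225)) = -48/7*(-1/26392) + 41834/4900 = 6/23093 + 41834*(1/4900) = 6/23093 + 20917/2450 = 69007283/8082550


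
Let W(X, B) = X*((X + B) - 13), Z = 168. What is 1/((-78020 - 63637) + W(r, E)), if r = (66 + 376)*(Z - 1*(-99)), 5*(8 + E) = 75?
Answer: 1/13926454455 ≈ 7.1806e-11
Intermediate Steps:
E = 7 (E = -8 + (⅕)*75 = -8 + 15 = 7)
r = 118014 (r = (66 + 376)*(168 - 1*(-99)) = 442*(168 + 99) = 442*267 = 118014)
W(X, B) = X*(-13 + B + X) (W(X, B) = X*((B + X) - 13) = X*(-13 + B + X))
1/((-78020 - 63637) + W(r, E)) = 1/((-78020 - 63637) + 118014*(-13 + 7 + 118014)) = 1/(-141657 + 118014*118008) = 1/(-141657 + 13926596112) = 1/13926454455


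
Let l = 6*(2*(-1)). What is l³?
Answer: -1728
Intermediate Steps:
l = -12 (l = 6*(-2) = -12)
l³ = (-12)³ = -1728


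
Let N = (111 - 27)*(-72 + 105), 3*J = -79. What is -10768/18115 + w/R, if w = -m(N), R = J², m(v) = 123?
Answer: -87256393/113055715 ≈ -0.77180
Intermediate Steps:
J = -79/3 (J = (⅓)*(-79) = -79/3 ≈ -26.333)
N = 2772 (N = 84*33 = 2772)
R = 6241/9 (R = (-79/3)² = 6241/9 ≈ 693.44)
w = -123 (w = -1*123 = -123)
-10768/18115 + w/R = -10768/18115 - 123/6241/9 = -10768*1/18115 - 123*9/6241 = -10768/18115 - 1107/6241 = -87256393/113055715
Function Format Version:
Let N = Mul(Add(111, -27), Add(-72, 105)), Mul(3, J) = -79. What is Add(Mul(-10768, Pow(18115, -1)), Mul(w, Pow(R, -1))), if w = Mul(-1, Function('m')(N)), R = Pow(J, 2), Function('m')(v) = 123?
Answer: Rational(-87256393, 113055715) ≈ -0.77180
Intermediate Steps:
J = Rational(-79, 3) (J = Mul(Rational(1, 3), -79) = Rational(-79, 3) ≈ -26.333)
N = 2772 (N = Mul(84, 33) = 2772)
R = Rational(6241, 9) (R = Pow(Rational(-79, 3), 2) = Rational(6241, 9) ≈ 693.44)
w = -123 (w = Mul(-1, 123) = -123)
Add(Mul(-10768, Pow(18115, -1)), Mul(w, Pow(R, -1))) = Add(Mul(-10768, Pow(18115, -1)), Mul(-123, Pow(Rational(6241, 9), -1))) = Add(Mul(-10768, Rational(1, 18115)), Mul(-123, Rational(9, 6241))) = Add(Rational(-10768, 18115), Rational(-1107, 6241)) = Rational(-87256393, 113055715)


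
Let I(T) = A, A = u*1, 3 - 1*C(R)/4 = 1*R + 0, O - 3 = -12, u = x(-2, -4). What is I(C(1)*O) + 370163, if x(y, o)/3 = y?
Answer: 370157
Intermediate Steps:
x(y, o) = 3*y
u = -6 (u = 3*(-2) = -6)
O = -9 (O = 3 - 12 = -9)
C(R) = 12 - 4*R (C(R) = 12 - 4*(1*R + 0) = 12 - 4*(R + 0) = 12 - 4*R)
A = -6 (A = -6*1 = -6)
I(T) = -6
I(C(1)*O) + 370163 = -6 + 370163 = 370157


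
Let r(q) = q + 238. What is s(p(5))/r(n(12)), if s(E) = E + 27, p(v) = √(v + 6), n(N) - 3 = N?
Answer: 27/253 + √11/253 ≈ 0.11983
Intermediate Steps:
n(N) = 3 + N
r(q) = 238 + q
p(v) = √(6 + v)
s(E) = 27 + E
s(p(5))/r(n(12)) = (27 + √(6 + 5))/(238 + (3 + 12)) = (27 + √11)/(238 + 15) = (27 + √11)/253 = (27 + √11)*(1/253) = 27/253 + √11/253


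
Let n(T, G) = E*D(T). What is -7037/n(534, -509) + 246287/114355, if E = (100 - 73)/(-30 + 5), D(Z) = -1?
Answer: -20111253626/3087585 ≈ -6513.6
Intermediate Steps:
E = -27/25 (E = 27/(-25) = 27*(-1/25) = -27/25 ≈ -1.0800)
n(T, G) = 27/25 (n(T, G) = -27/25*(-1) = 27/25)
-7037/n(534, -509) + 246287/114355 = -7037/27/25 + 246287/114355 = -7037*25/27 + 246287*(1/114355) = -175925/27 + 246287/114355 = -20111253626/3087585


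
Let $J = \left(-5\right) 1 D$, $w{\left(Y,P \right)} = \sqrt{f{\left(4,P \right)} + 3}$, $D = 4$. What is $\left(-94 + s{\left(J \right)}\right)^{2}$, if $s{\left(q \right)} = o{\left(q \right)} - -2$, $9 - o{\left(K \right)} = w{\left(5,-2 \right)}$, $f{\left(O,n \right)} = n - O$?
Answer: $\left(83 + i \sqrt{3}\right)^{2} \approx 6886.0 + 287.52 i$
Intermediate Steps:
$w{\left(Y,P \right)} = \sqrt{-1 + P}$ ($w{\left(Y,P \right)} = \sqrt{\left(P - 4\right) + 3} = \sqrt{\left(-4 + P\right) + 3} = \sqrt{-1 + P}$)
$o{\left(K \right)} = 9 - i \sqrt{3}$ ($o{\left(K \right)} = 9 - \sqrt{-1 - 2} = 9 - \sqrt{-3} = 9 - i \sqrt{3}$)
$J = -20$ ($J = \left(-5\right) 1 \cdot 4 = \left(-5\right) 4 = -20$)
$s{\left(q \right)} = 11 - i \sqrt{3}$ ($s{\left(q \right)} = \left(9 - i \sqrt{3}\right) - -2 = \left(9 - i \sqrt{3}\right) + 2 = 11 - i \sqrt{3}$)
$\left(-94 + s{\left(J \right)}\right)^{2} = \left(-94 + \left(11 - i \sqrt{3}\right)\right)^{2} = \left(-83 - i \sqrt{3}\right)^{2}$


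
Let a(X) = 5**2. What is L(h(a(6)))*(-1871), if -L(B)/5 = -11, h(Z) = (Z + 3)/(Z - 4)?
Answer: -102905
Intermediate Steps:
a(X) = 25
h(Z) = (3 + Z)/(-4 + Z)
L(B) = 55 (L(B) = -5*(-11) = 55)
L(h(a(6)))*(-1871) = 55*(-1871) = -102905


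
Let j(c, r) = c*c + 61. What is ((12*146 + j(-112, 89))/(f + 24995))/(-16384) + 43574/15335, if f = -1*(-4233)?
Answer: 20866128842253/7343495249920 ≈ 2.8414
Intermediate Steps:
j(c, r) = 61 + c² (j(c, r) = c² + 61 = 61 + c²)
f = 4233
((12*146 + j(-112, 89))/(f + 24995))/(-16384) + 43574/15335 = ((12*146 + (61 + (-112)²))/(4233 + 24995))/(-16384) + 43574/15335 = ((1752 + (61 + 12544))/29228)*(-1/16384) + 43574*(1/15335) = ((1752 + 12605)*(1/29228))*(-1/16384) + 43574/15335 = (14357*(1/29228))*(-1/16384) + 43574/15335 = (14357/29228)*(-1/16384) + 43574/15335 = -14357/478871552 + 43574/15335 = 20866128842253/7343495249920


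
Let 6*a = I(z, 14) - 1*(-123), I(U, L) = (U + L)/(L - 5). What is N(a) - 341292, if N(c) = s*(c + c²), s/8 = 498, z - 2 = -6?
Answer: 351324368/243 ≈ 1.4458e+6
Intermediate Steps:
z = -4 (z = 2 - 6 = -4)
s = 3984 (s = 8*498 = 3984)
I(U, L) = (L + U)/(-5 + L)
a = 1117/54 (a = ((14 - 4)/(-5 + 14) - 1*(-123))/6 = (10/9 + 123)/6 = (⅙)*(1117/9) = 1117/54 ≈ 20.685)
N(c) = 3984*c + 3984*c² (N(c) = 3984*(c + c²) = 3984*c + 3984*c²)
N(a) - 341292 = 3984*(1117/54)*(1 + 1117/54) - 341292 = 3984*(1117/54)*(1171/54) - 341292 = 434258324/243 - 341292 = 351324368/243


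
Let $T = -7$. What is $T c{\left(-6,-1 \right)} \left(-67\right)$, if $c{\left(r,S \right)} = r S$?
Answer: $2814$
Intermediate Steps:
$c{\left(r,S \right)} = S r$
$T c{\left(-6,-1 \right)} \left(-67\right) = - 7 \left(\left(-1\right) \left(-6\right)\right) \left(-67\right) = \left(-7\right) 6 \left(-67\right) = \left(-42\right) \left(-67\right) = 2814$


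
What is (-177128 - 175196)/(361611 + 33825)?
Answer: -88081/98859 ≈ -0.89098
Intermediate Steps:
(-177128 - 175196)/(361611 + 33825) = -352324/395436 = -352324*1/395436 = -88081/98859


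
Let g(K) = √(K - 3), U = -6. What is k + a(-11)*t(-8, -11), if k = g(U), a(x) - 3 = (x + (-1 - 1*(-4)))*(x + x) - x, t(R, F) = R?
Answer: -1520 + 3*I ≈ -1520.0 + 3.0*I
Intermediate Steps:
a(x) = 3 - x + 2*x*(3 + x) (a(x) = 3 + ((x + (-1 - 1*(-4)))*(x + x) - x) = 3 + ((x + (-1 + 4))*(2*x) - x) = 3 + ((x + 3)*(2*x) - x) = 3 + ((3 + x)*(2*x) - x) = 3 + (2*x*(3 + x) - x) = 3 + (-x + 2*x*(3 + x)) = 3 - x + 2*x*(3 + x))
g(K) = √(-3 + K)
k = 3*I (k = √(-3 - 6) = √(-9) = 3*I ≈ 3.0*I)
k + a(-11)*t(-8, -11) = 3*I + (3 + 2*(-11)² + 5*(-11))*(-8) = 3*I + (3 + 2*121 - 55)*(-8) = 3*I + (3 + 242 - 55)*(-8) = 3*I + 190*(-8) = 3*I - 1520 = -1520 + 3*I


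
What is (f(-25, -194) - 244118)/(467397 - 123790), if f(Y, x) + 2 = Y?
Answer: -22195/31237 ≈ -0.71054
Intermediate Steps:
f(Y, x) = -2 + Y
(f(-25, -194) - 244118)/(467397 - 123790) = ((-2 - 25) - 244118)/(467397 - 123790) = (-27 - 244118)/343607 = -244145*1/343607 = -22195/31237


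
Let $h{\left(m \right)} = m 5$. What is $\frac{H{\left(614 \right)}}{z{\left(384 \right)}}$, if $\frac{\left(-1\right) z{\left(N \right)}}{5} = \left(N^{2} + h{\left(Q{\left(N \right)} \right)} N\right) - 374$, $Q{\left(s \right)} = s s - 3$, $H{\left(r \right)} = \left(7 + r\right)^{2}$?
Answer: $- \frac{385641}{1416284210} \approx -0.00027229$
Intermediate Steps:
$Q{\left(s \right)} = -3 + s^{2}$ ($Q{\left(s \right)} = s^{2} - 3 = -3 + s^{2}$)
$h{\left(m \right)} = 5 m$
$z{\left(N \right)} = 1870 - 5 N^{2} - 5 N \left(-15 + 5 N^{2}\right)$ ($z{\left(N \right)} = - 5 \left(\left(N^{2} + 5 \left(-3 + N^{2}\right) N\right) - 374\right) = - 5 \left(\left(N^{2} + \left(-15 + 5 N^{2}\right) N\right) - 374\right) = - 5 \left(\left(N^{2} + N \left(-15 + 5 N^{2}\right)\right) - 374\right) = - 5 \left(-374 + N^{2} + N \left(-15 + 5 N^{2}\right)\right) = 1870 - 5 N^{2} - 5 N \left(-15 + 5 N^{2}\right)$)
$\frac{H{\left(614 \right)}}{z{\left(384 \right)}} = \frac{\left(7 + 614\right)^{2}}{1870 - 5 \cdot 384^{2} - 9600 \left(-3 + 384^{2}\right)} = \frac{621^{2}}{1870 - 737280 - 9600 \left(-3 + 147456\right)} = \frac{385641}{1870 - 737280 - 9600 \cdot 147453} = \frac{385641}{1870 - 737280 - 1415548800} = \frac{385641}{-1416284210} = 385641 \left(- \frac{1}{1416284210}\right) = - \frac{385641}{1416284210}$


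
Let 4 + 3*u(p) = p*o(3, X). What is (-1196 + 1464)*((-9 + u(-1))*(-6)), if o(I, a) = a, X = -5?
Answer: 13936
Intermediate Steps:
u(p) = -4/3 - 5*p/3 (u(p) = -4/3 + (p*(-5))/3 = -4/3 + (-5*p)/3 = -4/3 - 5*p/3)
(-1196 + 1464)*((-9 + u(-1))*(-6)) = (-1196 + 1464)*((-9 + (-4/3 - 5/3*(-1)))*(-6)) = 268*((-9 + (-4/3 + 5/3))*(-6)) = 268*((-9 + ⅓)*(-6)) = 268*(-26/3*(-6)) = 268*52 = 13936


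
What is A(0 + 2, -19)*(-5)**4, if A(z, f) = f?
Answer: -11875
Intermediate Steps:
A(0 + 2, -19)*(-5)**4 = -19*(-5)**4 = -19*625 = -11875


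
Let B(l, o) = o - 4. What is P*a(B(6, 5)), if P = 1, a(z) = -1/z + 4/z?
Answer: 3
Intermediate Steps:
B(l, o) = -4 + o
a(z) = 3/z
P*a(B(6, 5)) = 1*(3/(-4 + 5)) = 1*(3/1) = 1*(3*1) = 1*3 = 3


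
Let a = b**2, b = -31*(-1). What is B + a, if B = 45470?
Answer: 46431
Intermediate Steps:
b = 31
a = 961 (a = 31**2 = 961)
B + a = 45470 + 961 = 46431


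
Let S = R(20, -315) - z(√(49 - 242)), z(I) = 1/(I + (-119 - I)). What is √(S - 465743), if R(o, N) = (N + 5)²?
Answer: 2*I*√1308628601/119 ≈ 607.98*I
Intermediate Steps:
R(o, N) = (5 + N)²
z(I) = -1/119 (z(I) = 1/(-119) = -1/119)
S = 11435901/119 (S = (5 - 315)² - 1*(-1/119) = (-310)² + 1/119 = 96100 + 1/119 = 11435901/119 ≈ 96100.)
√(S - 465743) = √(11435901/119 - 465743) = √(-43987516/119) = 2*I*√1308628601/119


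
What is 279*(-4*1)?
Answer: -1116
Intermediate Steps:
279*(-4*1) = 279*(-4) = -1116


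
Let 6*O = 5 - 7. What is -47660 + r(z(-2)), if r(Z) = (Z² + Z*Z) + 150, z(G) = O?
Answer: -427588/9 ≈ -47510.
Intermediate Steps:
O = -⅓ (O = (5 - 7)/6 = (⅙)*(-2) = -⅓ ≈ -0.33333)
z(G) = -⅓
r(Z) = 150 + 2*Z² (r(Z) = (Z² + Z²) + 150 = 2*Z² + 150 = 150 + 2*Z²)
-47660 + r(z(-2)) = -47660 + (150 + 2*(-⅓)²) = -47660 + (150 + 2*(⅑)) = -47660 + (150 + 2/9) = -47660 + 1352/9 = -427588/9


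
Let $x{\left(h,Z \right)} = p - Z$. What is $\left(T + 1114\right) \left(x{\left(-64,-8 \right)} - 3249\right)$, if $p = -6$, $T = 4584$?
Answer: $-18501406$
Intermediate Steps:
$x{\left(h,Z \right)} = -6 - Z$
$\left(T + 1114\right) \left(x{\left(-64,-8 \right)} - 3249\right) = \left(4584 + 1114\right) \left(\left(-6 - -8\right) - 3249\right) = 5698 \left(\left(-6 + 8\right) - 3249\right) = 5698 \left(2 - 3249\right) = 5698 \left(-3247\right) = -18501406$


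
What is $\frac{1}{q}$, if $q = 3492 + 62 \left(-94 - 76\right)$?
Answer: $- \frac{1}{7048} \approx -0.00014188$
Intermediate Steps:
$q = -7048$ ($q = 3492 + 62 \left(-170\right) = 3492 - 10540 = -7048$)
$\frac{1}{q} = \frac{1}{-7048} = - \frac{1}{7048}$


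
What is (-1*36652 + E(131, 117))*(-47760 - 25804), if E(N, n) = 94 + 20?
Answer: 2687881432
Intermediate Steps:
E(N, n) = 114
(-1*36652 + E(131, 117))*(-47760 - 25804) = (-1*36652 + 114)*(-47760 - 25804) = (-36652 + 114)*(-73564) = -36538*(-73564) = 2687881432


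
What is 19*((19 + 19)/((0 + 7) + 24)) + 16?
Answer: 1218/31 ≈ 39.290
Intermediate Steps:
19*((19 + 19)/((0 + 7) + 24)) + 16 = 19*(38/(7 + 24)) + 16 = 19*(38/31) + 16 = 722/31 + 16 = 1218/31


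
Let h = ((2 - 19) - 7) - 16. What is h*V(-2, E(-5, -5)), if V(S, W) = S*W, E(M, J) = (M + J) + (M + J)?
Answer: -1600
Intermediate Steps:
E(M, J) = 2*J + 2*M (E(M, J) = (J + M) + (J + M) = 2*J + 2*M)
h = -40 (h = (-17 - 7) - 16 = -24 - 16 = -40)
h*V(-2, E(-5, -5)) = -(-80)*(2*(-5) + 2*(-5)) = -(-80)*(-10 - 10) = -(-80)*(-20) = -40*40 = -1600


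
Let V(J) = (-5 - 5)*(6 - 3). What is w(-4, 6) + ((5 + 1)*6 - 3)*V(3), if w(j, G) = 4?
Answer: -986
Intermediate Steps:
V(J) = -30 (V(J) = -10*3 = -30)
w(-4, 6) + ((5 + 1)*6 - 3)*V(3) = 4 + ((5 + 1)*6 - 3)*(-30) = 4 + (6*6 - 3)*(-30) = 4 + (36 - 3)*(-30) = 4 + 33*(-30) = 4 - 990 = -986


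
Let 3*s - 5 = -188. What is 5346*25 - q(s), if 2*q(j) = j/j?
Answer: 267299/2 ≈ 1.3365e+5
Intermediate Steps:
s = -61 (s = 5/3 + (⅓)*(-188) = 5/3 - 188/3 = -61)
q(j) = ½ (q(j) = (j/j)/2 = (½)*1 = ½)
5346*25 - q(s) = 5346*25 - 1*½ = 133650 - ½ = 267299/2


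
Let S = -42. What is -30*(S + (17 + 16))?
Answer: 270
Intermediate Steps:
-30*(S + (17 + 16)) = -30*(-42 + (17 + 16)) = -30*(-42 + 33) = -30*(-9) = 270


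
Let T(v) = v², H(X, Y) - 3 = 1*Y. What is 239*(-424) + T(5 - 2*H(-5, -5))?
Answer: -101255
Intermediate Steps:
H(X, Y) = 3 + Y (H(X, Y) = 3 + 1*Y = 3 + Y)
239*(-424) + T(5 - 2*H(-5, -5)) = 239*(-424) + (5 - 2*(3 - 5))² = -101336 + (5 - 2*(-2))² = -101336 + (5 + 4)² = -101336 + 9² = -101336 + 81 = -101255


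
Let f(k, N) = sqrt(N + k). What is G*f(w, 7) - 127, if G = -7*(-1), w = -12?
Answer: -127 + 7*I*sqrt(5) ≈ -127.0 + 15.652*I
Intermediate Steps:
G = 7
G*f(w, 7) - 127 = 7*sqrt(7 - 12) - 127 = 7*sqrt(-5) - 127 = 7*(I*sqrt(5)) - 127 = 7*I*sqrt(5) - 127 = -127 + 7*I*sqrt(5)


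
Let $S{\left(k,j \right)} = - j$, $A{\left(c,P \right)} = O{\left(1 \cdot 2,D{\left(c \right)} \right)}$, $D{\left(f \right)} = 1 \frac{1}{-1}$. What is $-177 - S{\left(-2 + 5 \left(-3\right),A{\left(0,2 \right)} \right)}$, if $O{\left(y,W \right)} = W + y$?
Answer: $-176$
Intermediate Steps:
$D{\left(f \right)} = -1$ ($D{\left(f \right)} = 1 \left(-1\right) = -1$)
$A{\left(c,P \right)} = 1$ ($A{\left(c,P \right)} = -1 + 1 \cdot 2 = -1 + 2 = 1$)
$-177 - S{\left(-2 + 5 \left(-3\right),A{\left(0,2 \right)} \right)} = -177 - \left(-1\right) 1 = -177 - -1 = -177 + 1 = -176$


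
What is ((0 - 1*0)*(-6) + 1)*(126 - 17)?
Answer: 109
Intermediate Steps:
((0 - 1*0)*(-6) + 1)*(126 - 17) = ((0 + 0)*(-6) + 1)*109 = (0*(-6) + 1)*109 = (0 + 1)*109 = 1*109 = 109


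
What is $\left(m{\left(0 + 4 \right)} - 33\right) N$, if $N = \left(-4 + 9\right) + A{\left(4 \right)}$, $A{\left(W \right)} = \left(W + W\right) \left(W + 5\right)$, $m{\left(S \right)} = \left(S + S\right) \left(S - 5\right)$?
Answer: $-3157$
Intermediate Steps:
$m{\left(S \right)} = 2 S \left(-5 + S\right)$
$A{\left(W \right)} = 2 W \left(5 + W\right)$
$N = 77$ ($N = \left(-4 + 9\right) + 2 \cdot 4 \left(5 + 4\right) = 5 + 2 \cdot 4 \cdot 9 = 5 + 72 = 77$)
$\left(m{\left(0 + 4 \right)} - 33\right) N = \left(2 \left(0 + 4\right) \left(-5 + \left(0 + 4\right)\right) - 33\right) 77 = \left(2 \cdot 4 \left(-5 + 4\right) - 33\right) 77 = \left(2 \cdot 4 \left(-1\right) - 33\right) 77 = \left(-8 - 33\right) 77 = \left(-41\right) 77 = -3157$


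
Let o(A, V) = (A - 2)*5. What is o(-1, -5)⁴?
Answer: 50625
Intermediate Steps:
o(A, V) = -10 + 5*A (o(A, V) = (-2 + A)*5 = -10 + 5*A)
o(-1, -5)⁴ = (-10 + 5*(-1))⁴ = (-10 - 5)⁴ = (-15)⁴ = 50625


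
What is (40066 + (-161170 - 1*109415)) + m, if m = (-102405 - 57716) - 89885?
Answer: -480525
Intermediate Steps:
m = -250006 (m = -160121 - 89885 = -250006)
(40066 + (-161170 - 1*109415)) + m = (40066 + (-161170 - 1*109415)) - 250006 = (40066 + (-161170 - 109415)) - 250006 = (40066 - 270585) - 250006 = -230519 - 250006 = -480525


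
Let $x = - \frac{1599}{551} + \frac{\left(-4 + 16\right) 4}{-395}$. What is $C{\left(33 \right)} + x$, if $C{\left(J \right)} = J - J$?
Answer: $- \frac{658053}{217645} \approx -3.0235$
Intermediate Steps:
$C{\left(J \right)} = 0$
$x = - \frac{658053}{217645}$ ($x = \left(-1599\right) \frac{1}{551} + 12 \cdot 4 \left(- \frac{1}{395}\right) = - \frac{1599}{551} + 48 \left(- \frac{1}{395}\right) = - \frac{1599}{551} - \frac{48}{395} = - \frac{658053}{217645} \approx -3.0235$)
$C{\left(33 \right)} + x = 0 - \frac{658053}{217645} = - \frac{658053}{217645}$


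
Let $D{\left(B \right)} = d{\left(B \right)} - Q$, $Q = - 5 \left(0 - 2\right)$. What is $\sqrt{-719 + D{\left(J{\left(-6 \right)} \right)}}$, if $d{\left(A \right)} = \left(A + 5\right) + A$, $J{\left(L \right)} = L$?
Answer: $4 i \sqrt{46} \approx 27.129 i$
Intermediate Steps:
$Q = 10$ ($Q = \left(-5\right) \left(-2\right) = 10$)
$d{\left(A \right)} = 5 + 2 A$ ($d{\left(A \right)} = \left(5 + A\right) + A = 5 + 2 A$)
$D{\left(B \right)} = -5 + 2 B$ ($D{\left(B \right)} = \left(5 + 2 B\right) - 10 = -5 + 2 B$)
$\sqrt{-719 + D{\left(J{\left(-6 \right)} \right)}} = \sqrt{-719 + \left(-5 + 2 \left(-6\right)\right)} = \sqrt{-719 - 17} = \sqrt{-736} = 4 i \sqrt{46}$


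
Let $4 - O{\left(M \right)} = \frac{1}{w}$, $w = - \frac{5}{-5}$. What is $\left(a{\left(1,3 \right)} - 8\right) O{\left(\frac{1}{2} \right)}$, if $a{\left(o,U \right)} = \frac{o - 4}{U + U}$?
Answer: $- \frac{51}{2} \approx -25.5$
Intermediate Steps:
$a{\left(o,U \right)} = \frac{-4 + o}{2 U}$
$w = 1$ ($w = \left(-5\right) \left(- \frac{1}{5}\right) = 1$)
$O{\left(M \right)} = 3$ ($O{\left(M \right)} = 4 - 1^{-1} = 4 - 1 = 3$)
$\left(a{\left(1,3 \right)} - 8\right) O{\left(\frac{1}{2} \right)} = \left(\frac{-4 + 1}{2 \cdot 3} - 8\right) 3 = \left(\frac{1}{2} \cdot \frac{1}{3} \left(-3\right) - 8\right) 3 = \left(- \frac{1}{2} - 8\right) 3 = \left(- \frac{17}{2}\right) 3 = - \frac{51}{2}$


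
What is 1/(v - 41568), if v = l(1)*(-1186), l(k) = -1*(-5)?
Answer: -1/47498 ≈ -2.1054e-5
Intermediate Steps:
l(k) = 5
v = -5930 (v = 5*(-1186) = -5930)
1/(v - 41568) = 1/(-5930 - 41568) = 1/(-47498) = -1/47498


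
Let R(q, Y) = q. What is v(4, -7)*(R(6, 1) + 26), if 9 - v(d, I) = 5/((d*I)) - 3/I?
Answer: 280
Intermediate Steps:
v(d, I) = 9 + 3/I - 5/(I*d) (v(d, I) = 9 - (5/((d*I)) - 3/I) = 9 - (5/((I*d)) - 3/I) = 9 - (5*(1/(I*d)) - 3/I) = 9 - (5/(I*d) - 3/I) = 9 - (-3/I + 5/(I*d)) = 9 + (3/I - 5/(I*d)) = 9 + 3/I - 5/(I*d))
v(4, -7)*(R(6, 1) + 26) = (9 + 3/(-7) - 5/(-7*4))*(6 + 26) = (9 + 3*(-⅐) - 5*(-⅐)*¼)*32 = (9 - 3/7 + 5/28)*32 = (35/4)*32 = 280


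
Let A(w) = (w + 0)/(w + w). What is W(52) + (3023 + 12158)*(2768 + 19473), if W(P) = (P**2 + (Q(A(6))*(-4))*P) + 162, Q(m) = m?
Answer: 337643383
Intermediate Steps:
A(w) = 1/2 (A(w) = w/((2*w)) = w*(1/(2*w)) = 1/2)
W(P) = 162 + P**2 - 2*P (W(P) = (P**2 + ((1/2)*(-4))*P) + 162 = (P**2 - 2*P) + 162 = 162 + P**2 - 2*P)
W(52) + (3023 + 12158)*(2768 + 19473) = (162 + 52**2 - 2*52) + (3023 + 12158)*(2768 + 19473) = (162 + 2704 - 104) + 15181*22241 = 2762 + 337640621 = 337643383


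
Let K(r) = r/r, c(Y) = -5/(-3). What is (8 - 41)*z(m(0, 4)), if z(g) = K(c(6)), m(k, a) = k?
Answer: -33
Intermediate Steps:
c(Y) = 5/3 (c(Y) = -5*(-⅓) = 5/3)
K(r) = 1
z(g) = 1
(8 - 41)*z(m(0, 4)) = (8 - 41)*1 = -33*1 = -33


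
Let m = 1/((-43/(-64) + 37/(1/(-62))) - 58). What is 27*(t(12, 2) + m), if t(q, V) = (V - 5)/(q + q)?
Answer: -4076919/1203880 ≈ -3.3865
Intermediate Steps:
m = -64/150485 (m = 1/((-43*(-1/64) + 37/(-1/62)) - 58) = 1/((43/64 + 37*(-62)) - 58) = 1/((43/64 - 2294) - 58) = 1/(-146773/64 - 58) = 1/(-150485/64) = -64/150485 ≈ -0.00042529)
t(q, V) = (-5 + V)/(2*q) (t(q, V) = (-5 + V)/((2*q)) = (-5 + V)*(1/(2*q)) = (-5 + V)/(2*q))
27*(t(12, 2) + m) = 27*((1/2)*(-5 + 2)/12 - 64/150485) = 27*((1/2)*(1/12)*(-3) - 64/150485) = 27*(-1/8 - 64/150485) = 27*(-150997/1203880) = -4076919/1203880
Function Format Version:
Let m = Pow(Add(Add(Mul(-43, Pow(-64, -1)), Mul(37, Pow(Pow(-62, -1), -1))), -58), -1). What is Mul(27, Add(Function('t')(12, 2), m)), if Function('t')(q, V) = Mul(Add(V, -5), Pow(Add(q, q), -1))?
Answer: Rational(-4076919, 1203880) ≈ -3.3865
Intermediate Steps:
m = Rational(-64, 150485) (m = Pow(Add(Add(Mul(-43, Rational(-1, 64)), Mul(37, Pow(Rational(-1, 62), -1))), -58), -1) = Pow(Add(Add(Rational(43, 64), Mul(37, -62)), -58), -1) = Pow(Add(Add(Rational(43, 64), -2294), -58), -1) = Pow(Add(Rational(-146773, 64), -58), -1) = Pow(Rational(-150485, 64), -1) = Rational(-64, 150485) ≈ -0.00042529)
Function('t')(q, V) = Mul(Rational(1, 2), Pow(q, -1), Add(-5, V)) (Function('t')(q, V) = Mul(Add(-5, V), Pow(Mul(2, q), -1)) = Mul(Add(-5, V), Mul(Rational(1, 2), Pow(q, -1))) = Mul(Rational(1, 2), Pow(q, -1), Add(-5, V)))
Mul(27, Add(Function('t')(12, 2), m)) = Mul(27, Add(Mul(Rational(1, 2), Pow(12, -1), Add(-5, 2)), Rational(-64, 150485))) = Mul(27, Add(Mul(Rational(1, 2), Rational(1, 12), -3), Rational(-64, 150485))) = Mul(27, Add(Rational(-1, 8), Rational(-64, 150485))) = Mul(27, Rational(-150997, 1203880)) = Rational(-4076919, 1203880)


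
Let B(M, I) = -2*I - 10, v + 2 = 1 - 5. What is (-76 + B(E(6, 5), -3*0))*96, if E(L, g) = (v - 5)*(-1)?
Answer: -8256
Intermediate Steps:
v = -6 (v = -2 + (1 - 5) = -2 - 4 = -6)
E(L, g) = 11 (E(L, g) = (-6 - 5)*(-1) = -11*(-1) = 11)
B(M, I) = -10 - 2*I
(-76 + B(E(6, 5), -3*0))*96 = (-76 + (-10 - (-6)*0))*96 = (-76 + (-10 - 2*0))*96 = (-76 + (-10 + 0))*96 = (-76 - 10)*96 = -86*96 = -8256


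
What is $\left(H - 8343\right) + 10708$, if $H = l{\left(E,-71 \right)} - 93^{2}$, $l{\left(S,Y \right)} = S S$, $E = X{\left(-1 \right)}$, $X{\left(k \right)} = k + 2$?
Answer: $-6283$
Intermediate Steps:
$X{\left(k \right)} = 2 + k$
$E = 1$ ($E = 2 - 1 = 1$)
$l{\left(S,Y \right)} = S^{2}$
$H = -8648$ ($H = 1^{2} - 93^{2} = 1 - 8649 = -8648$)
$\left(H - 8343\right) + 10708 = \left(-8648 - 8343\right) + 10708 = -16991 + 10708 = -6283$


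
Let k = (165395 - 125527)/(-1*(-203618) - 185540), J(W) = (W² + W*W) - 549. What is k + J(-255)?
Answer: 1170579473/9039 ≈ 1.2950e+5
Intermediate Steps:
J(W) = -549 + 2*W² (J(W) = (W² + W²) - 549 = 2*W² - 549 = -549 + 2*W²)
k = 19934/9039 (k = 39868/(203618 - 185540) = 39868/18078 = 39868*(1/18078) = 19934/9039 ≈ 2.2053)
k + J(-255) = 19934/9039 + (-549 + 2*(-255)²) = 19934/9039 + (-549 + 2*65025) = 19934/9039 + (-549 + 130050) = 19934/9039 + 129501 = 1170579473/9039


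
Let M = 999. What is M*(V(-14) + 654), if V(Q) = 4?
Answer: 657342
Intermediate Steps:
M*(V(-14) + 654) = 999*(4 + 654) = 999*658 = 657342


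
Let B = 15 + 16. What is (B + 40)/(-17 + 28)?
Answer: 71/11 ≈ 6.4545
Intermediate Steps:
B = 31
(B + 40)/(-17 + 28) = (31 + 40)/(-17 + 28) = 71/11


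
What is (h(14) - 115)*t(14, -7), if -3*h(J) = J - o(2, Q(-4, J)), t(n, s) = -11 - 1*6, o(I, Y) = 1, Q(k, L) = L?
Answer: 6086/3 ≈ 2028.7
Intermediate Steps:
t(n, s) = -17 (t(n, s) = -11 - 6 = -17)
h(J) = ⅓ - J/3 (h(J) = -(J - 1*1)/3 = -(J - 1)/3 = -(-1 + J)/3 = ⅓ - J/3)
(h(14) - 115)*t(14, -7) = ((⅓ - ⅓*14) - 115)*(-17) = ((⅓ - 14/3) - 115)*(-17) = (-13/3 - 115)*(-17) = -358/3*(-17) = 6086/3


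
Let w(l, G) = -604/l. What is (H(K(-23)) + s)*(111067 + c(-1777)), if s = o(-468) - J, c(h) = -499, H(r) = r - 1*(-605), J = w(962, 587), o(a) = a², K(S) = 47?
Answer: 11683107792144/481 ≈ 2.4289e+10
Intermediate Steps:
J = -302/481 (J = -604/962 = -604*1/962 = -302/481 ≈ -0.62786)
H(r) = 605 + r (H(r) = r + 605 = 605 + r)
s = 105350846/481 (s = (-468)² - 1*(-302/481) = 219024 + 302/481 = 105350846/481 ≈ 2.1902e+5)
(H(K(-23)) + s)*(111067 + c(-1777)) = ((605 + 47) + 105350846/481)*(111067 - 499) = (652 + 105350846/481)*110568 = (105664458/481)*110568 = 11683107792144/481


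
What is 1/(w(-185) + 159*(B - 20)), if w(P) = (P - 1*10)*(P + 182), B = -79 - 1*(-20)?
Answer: -1/11976 ≈ -8.3500e-5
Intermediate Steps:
B = -59 (B = -79 + 20 = -59)
w(P) = (-10 + P)*(182 + P) (w(P) = (P - 10)*(182 + P) = (-10 + P)*(182 + P))
1/(w(-185) + 159*(B - 20)) = 1/((-1820 + (-185)² + 172*(-185)) + 159*(-59 - 20)) = 1/((-1820 + 34225 - 31820) + 159*(-79)) = 1/(585 - 12561) = 1/(-11976) = -1/11976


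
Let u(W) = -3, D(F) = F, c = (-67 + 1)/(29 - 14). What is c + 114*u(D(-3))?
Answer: -1732/5 ≈ -346.40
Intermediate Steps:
c = -22/5 (c = -66/15 = -66*1/15 = -22/5 ≈ -4.4000)
c + 114*u(D(-3)) = -22/5 + 114*(-3) = -22/5 - 342 = -1732/5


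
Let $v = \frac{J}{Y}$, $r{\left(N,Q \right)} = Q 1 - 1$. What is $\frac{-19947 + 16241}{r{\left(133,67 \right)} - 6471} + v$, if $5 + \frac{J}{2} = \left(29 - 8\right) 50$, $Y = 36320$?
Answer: $\frac{14798837}{23262960} \approx 0.63615$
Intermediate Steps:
$r{\left(N,Q \right)} = -1 + Q$ ($r{\left(N,Q \right)} = Q - 1 = -1 + Q$)
$J = 2090$ ($J = -10 + 2 \left(29 - 8\right) 50 = -10 + 2 \cdot 21 \cdot 50 = -10 + 2 \cdot 1050 = -10 + 2100 = 2090$)
$v = \frac{209}{3632}$ ($v = \frac{2090}{36320} = 2090 \cdot \frac{1}{36320} = \frac{209}{3632} \approx 0.057544$)
$\frac{-19947 + 16241}{r{\left(133,67 \right)} - 6471} + v = \frac{-19947 + 16241}{\left(-1 + 67\right) - 6471} + \frac{209}{3632} = - \frac{3706}{66 - 6471} + \frac{209}{3632} = - \frac{3706}{-6405} + \frac{209}{3632} = \left(-3706\right) \left(- \frac{1}{6405}\right) + \frac{209}{3632} = \frac{3706}{6405} + \frac{209}{3632} = \frac{14798837}{23262960}$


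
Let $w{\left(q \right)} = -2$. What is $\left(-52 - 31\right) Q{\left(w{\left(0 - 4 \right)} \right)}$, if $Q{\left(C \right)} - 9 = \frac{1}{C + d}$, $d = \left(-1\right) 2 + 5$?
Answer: $-830$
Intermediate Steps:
$d = 3$ ($d = -2 + 5 = 3$)
$Q{\left(C \right)} = 9 + \frac{1}{3 + C}$ ($Q{\left(C \right)} = 9 + \frac{1}{C + 3} = 9 + \frac{1}{3 + C}$)
$\left(-52 - 31\right) Q{\left(w{\left(0 - 4 \right)} \right)} = \left(-52 - 31\right) \frac{28 + 9 \left(-2\right)}{3 - 2} = - 83 \frac{28 - 18}{1} = - 83 \cdot 1 \cdot 10 = \left(-83\right) 10 = -830$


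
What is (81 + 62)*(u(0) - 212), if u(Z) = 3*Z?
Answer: -30316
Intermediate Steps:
(81 + 62)*(u(0) - 212) = (81 + 62)*(3*0 - 212) = 143*(0 - 212) = 143*(-212) = -30316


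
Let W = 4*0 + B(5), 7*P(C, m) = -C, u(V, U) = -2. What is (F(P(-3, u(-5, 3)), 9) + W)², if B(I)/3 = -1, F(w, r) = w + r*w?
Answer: 81/49 ≈ 1.6531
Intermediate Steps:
P(C, m) = -C/7 (P(C, m) = (-C)/7 = -C/7)
B(I) = -3 (B(I) = 3*(-1) = -3)
W = -3 (W = 4*0 - 3 = 0 - 3 = -3)
(F(P(-3, u(-5, 3)), 9) + W)² = ((-⅐*(-3))*(1 + 9) - 3)² = ((3/7)*10 - 3)² = (30/7 - 3)² = (9/7)² = 81/49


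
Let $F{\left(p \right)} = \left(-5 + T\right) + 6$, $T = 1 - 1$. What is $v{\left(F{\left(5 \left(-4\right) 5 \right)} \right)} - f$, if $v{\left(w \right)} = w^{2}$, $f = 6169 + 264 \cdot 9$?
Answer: $-8544$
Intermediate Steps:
$T = 0$ ($T = 1 - 1 = 0$)
$F{\left(p \right)} = 1$ ($F{\left(p \right)} = \left(-5 + 0\right) + 6 = -5 + 6 = 1$)
$f = 8545$ ($f = 6169 + 2376 = 8545$)
$v{\left(F{\left(5 \left(-4\right) 5 \right)} \right)} - f = 1^{2} - 8545 = 1 - 8545 = -8544$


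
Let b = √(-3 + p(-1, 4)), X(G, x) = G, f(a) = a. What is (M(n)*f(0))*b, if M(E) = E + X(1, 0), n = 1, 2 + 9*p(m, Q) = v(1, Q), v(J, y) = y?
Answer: 0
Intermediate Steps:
p(m, Q) = -2/9 + Q/9
M(E) = 1 + E (M(E) = E + 1 = 1 + E)
b = 5*I/3 (b = √(-3 + (-2/9 + (⅑)*4)) = √(-3 + (-2/9 + 4/9)) = √(-3 + 2/9) = √(-25/9) = 5*I/3 ≈ 1.6667*I)
(M(n)*f(0))*b = ((1 + 1)*0)*(5*I/3) = (2*0)*(5*I/3) = 0*(5*I/3) = 0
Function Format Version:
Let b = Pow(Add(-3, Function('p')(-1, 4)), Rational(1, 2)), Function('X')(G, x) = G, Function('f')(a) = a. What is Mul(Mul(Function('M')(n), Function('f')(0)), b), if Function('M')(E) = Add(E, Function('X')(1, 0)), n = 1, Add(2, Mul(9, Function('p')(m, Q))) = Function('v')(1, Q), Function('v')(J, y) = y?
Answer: 0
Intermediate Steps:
Function('p')(m, Q) = Add(Rational(-2, 9), Mul(Rational(1, 9), Q))
Function('M')(E) = Add(1, E) (Function('M')(E) = Add(E, 1) = Add(1, E))
b = Mul(Rational(5, 3), I) (b = Pow(Add(-3, Add(Rational(-2, 9), Mul(Rational(1, 9), 4))), Rational(1, 2)) = Pow(Add(-3, Add(Rational(-2, 9), Rational(4, 9))), Rational(1, 2)) = Pow(Add(-3, Rational(2, 9)), Rational(1, 2)) = Pow(Rational(-25, 9), Rational(1, 2)) = Mul(Rational(5, 3), I) ≈ Mul(1.6667, I))
Mul(Mul(Function('M')(n), Function('f')(0)), b) = Mul(Mul(Add(1, 1), 0), Mul(Rational(5, 3), I)) = Mul(Mul(2, 0), Mul(Rational(5, 3), I)) = Mul(0, Mul(Rational(5, 3), I)) = 0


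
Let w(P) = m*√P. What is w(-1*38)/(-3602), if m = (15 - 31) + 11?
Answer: 5*I*√38/3602 ≈ 0.0085569*I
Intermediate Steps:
m = -5 (m = -16 + 11 = -5)
w(P) = -5*√P
w(-1*38)/(-3602) = -5*I*√38/(-3602) = -5*I*√38*(-1/3602) = 5*I*√38/3602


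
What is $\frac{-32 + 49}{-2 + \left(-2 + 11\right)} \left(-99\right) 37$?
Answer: $- \frac{62271}{7} \approx -8895.9$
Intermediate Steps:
$\frac{-32 + 49}{-2 + \left(-2 + 11\right)} \left(-99\right) 37 = \frac{17}{-2 + 9} \left(-99\right) 37 = \frac{17}{7} \left(-99\right) 37 = \left(- \frac{1683}{7}\right) 37 = - \frac{62271}{7}$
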